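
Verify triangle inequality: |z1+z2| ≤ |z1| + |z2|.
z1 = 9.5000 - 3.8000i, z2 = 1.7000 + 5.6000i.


|z1| = sqrt(9.5^2 + (-3.8)^2) = sqrt(104.69) = 10.2318
|z2| = sqrt(1.7^2 + 5.6^2) = sqrt(34.25) = 5.8523
z1+z2 = 11.2000 + 1.8000i
|z1+z2| = sqrt(128.68) = 11.3437
|z1|+|z2| = 10.2318 + 5.8523 = 16.0841

|z1+z2| = 11.3437 ≤ |z1|+|z2| = 16.0841 (verified)


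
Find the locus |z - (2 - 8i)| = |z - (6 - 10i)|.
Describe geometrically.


Equal distances means the locus is the perpendicular bisector of z1 and z2.
Midpoint = ((2+6)/2, (-8+(-10))/2) = (4.0000, -9.0000)

Perpendicular bisector through (4.0000, -9.0000)


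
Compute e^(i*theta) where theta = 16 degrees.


cos(16°) = 0.9613
sin(16°) = 0.2756

e^(i*16°) = 0.9613 + 0.2756i


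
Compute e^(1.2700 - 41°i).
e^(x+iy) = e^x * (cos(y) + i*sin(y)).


e^1.2700 = 3.56085
cos(-41°) = 0.7547
sin(-41°) = -0.65606
Real = 3.56085*0.7547 = 2.6874
Imag = 3.56085*(-0.65606) = -2.3361

2.6874 - 2.3361i


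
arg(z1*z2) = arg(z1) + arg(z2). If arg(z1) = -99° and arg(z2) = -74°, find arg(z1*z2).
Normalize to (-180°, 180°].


arg(z1*z2) = -99° - 74° = -173°
Normalized to (-180°, 180°]: -173°

-173°


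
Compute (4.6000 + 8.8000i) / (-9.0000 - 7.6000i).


Conjugate of z2 = -9.0000 + 7.6000i
Numerator: (4.6000 + 8.8000i)(-9.0000 + 7.6000i) = -108.2800 - 44.2400i
Denominator: (-9)^2 + (-7.6)^2 = 138.76
Result = (-108.2800 - 44.2400i)/138.76

-0.7803 - 0.3188i


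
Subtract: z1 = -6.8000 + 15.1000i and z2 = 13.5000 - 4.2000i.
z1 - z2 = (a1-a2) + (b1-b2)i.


Real: -6.8 - 13.5 = -20.3
Imag: 15.1 + 4.2 = 19.3

-20.3000 + 19.3000i


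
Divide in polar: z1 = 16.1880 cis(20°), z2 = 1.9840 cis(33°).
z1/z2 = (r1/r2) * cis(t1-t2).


r = 16.1880 / 1.9840 = 8.1593
theta = 20° - 33° = -13° = 347° (mod 360)

8.1593 cis(347°)


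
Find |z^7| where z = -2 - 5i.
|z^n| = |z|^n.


|z| = sqrt(4+25) = sqrt(29) = 5.3852
|z^7| = |z|^7 = (sqrt(29))^7 = 29^3 * sqrt(29) = 24389*sqrt(29)

|z^7| = 24389*sqrt(29) ≈ 131338.7845


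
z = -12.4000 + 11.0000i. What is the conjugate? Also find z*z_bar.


z_bar = -12.4000 - 11.0000i
z*z_bar = (-12.4)^2 + 11^2 = 153.76 + 121 = 274.76

z_bar = -12.4000 - 11.0000i, z*z_bar = 274.76


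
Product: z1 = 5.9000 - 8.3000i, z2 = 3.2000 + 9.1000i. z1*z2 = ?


Real = 5.9*3.2 - (-8.3)*9.1 = 18.88 - (-75.53) = 94.41
Imag = 5.9*9.1 + 3.2*(-8.3) = 53.69 - (26.56) = 27.13

94.4100 + 27.1300i


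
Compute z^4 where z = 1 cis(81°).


r^4 = 1^4 = 1
n*theta = 4*81° = 324° = 324° (mod 360)
a = 1*cos(324°) = 0.8090
b = 1*sin(324°) = -0.5878

1 cis(324°) = 0.8090 - 0.5878i


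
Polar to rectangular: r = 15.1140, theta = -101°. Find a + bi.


a = 15.1140*cos(-101°) = 15.1140*(-0.19081) = -2.8839
b = 15.1140*sin(-101°) = 15.1140*(-0.981627) = -14.8363

-2.8839 - 14.8363i


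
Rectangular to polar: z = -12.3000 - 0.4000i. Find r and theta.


r = sqrt(151.29+0.16) = sqrt(151.45) = 12.3065
theta = atan2(-0.4, -12.3) = -178.1374 degrees

r = 12.3065, theta = -178.1374 degrees


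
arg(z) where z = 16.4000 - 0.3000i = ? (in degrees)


Re = 16.4, Im = -0.3
arg = atan2(-0.3, 16.4) = -1.0480 degrees

arg(z) = -1.0480 degrees


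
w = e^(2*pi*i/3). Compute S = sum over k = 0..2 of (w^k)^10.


The roots are w_k = w^k with w = e^(2*pi*i/3), and (w^k)^10 = (w^10)^k.
So S = 1 + u + u^2 + ... + u^(2) with u = w^10.
10 = 3*3 + 1, so 10 is not a multiple of 3: u = (w^3)^3 * w^1 = w^1 ≠ 1 (w is a primitive 3th root), while u^3 = (w^3)^10 = 1.
Geometric series: S = (1 - u^3)/(1 - u) = (1 - 1)/(1 - u) = 0

S = 0


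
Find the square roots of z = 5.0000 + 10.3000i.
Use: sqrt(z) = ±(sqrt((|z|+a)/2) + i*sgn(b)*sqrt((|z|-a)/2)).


|z| = sqrt(25+106.09) = 11.4495
sqrt((|z|+a)/2) = sqrt((11.4495+5)/2) = sqrt(8.2247) = 2.8679
sqrt((|z|-a)/2) = sqrt((11.4495-5)/2) = sqrt(3.2247) = 1.7958

±(2.8679 + 1.7958i) i.e. 2.8679 + 1.7958i and -2.8679 - 1.7958i


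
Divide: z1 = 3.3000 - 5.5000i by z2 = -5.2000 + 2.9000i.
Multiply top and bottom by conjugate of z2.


Conjugate of z2 = -5.2000 - 2.9000i
Numerator: (3.3000 - 5.5000i)(-5.2000 - 2.9000i) = -33.1100 + 19.0300i
Denominator: (-5.2)^2 + 2.9^2 = 35.45
Result = (-33.1100 + 19.0300i)/35.45

-0.9340 + 0.5368i


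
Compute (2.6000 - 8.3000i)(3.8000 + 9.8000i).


Real = 2.6*3.8 - (-8.3)*9.8 = 9.88 - (-81.34) = 91.22
Imag = 2.6*9.8 + 3.8*(-8.3) = 25.48 - (31.54) = -6.06

91.2200 - 6.0600i


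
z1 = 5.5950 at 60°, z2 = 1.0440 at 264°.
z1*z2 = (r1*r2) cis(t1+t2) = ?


r = 5.5950 * 1.0440 = 5.8412
theta = 60° + 264° = 324° = 324° (mod 360)

5.8412 cis(324°)


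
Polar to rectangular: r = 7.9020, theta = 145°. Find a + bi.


a = 7.9020*cos(145°) = 7.9020*(-0.81915) = -6.4729
b = 7.9020*sin(145°) = 7.9020*0.57358 = 4.5324

-6.4729 + 4.5324i


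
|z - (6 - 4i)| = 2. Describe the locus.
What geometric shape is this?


|z - z0| = r is a circle with center z0 and radius r.
Center = (6, -4), radius = 2

Circle with center (6, -4) and radius 2


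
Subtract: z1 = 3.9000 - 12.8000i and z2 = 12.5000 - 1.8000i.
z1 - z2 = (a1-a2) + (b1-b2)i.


Real: 3.9 - 12.5 = -8.6
Imag: -12.8 + 1.8 = -11

-8.6000 - 11.0000i


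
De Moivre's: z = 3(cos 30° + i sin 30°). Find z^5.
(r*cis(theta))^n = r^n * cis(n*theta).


r^5 = 3^5 = 243
n*theta = 5*30° = 150° = 150° (mod 360)
a = 243*cos(150°) = -210.4442
b = 243*sin(150°) = 121.5000

243 cis(150°) = -210.4442 + 121.5000i


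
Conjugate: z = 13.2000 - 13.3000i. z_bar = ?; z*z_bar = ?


z_bar = 13.2000 + 13.3000i
z*z_bar = 13.2^2 + (-13.3)^2 = 174.24 + 176.89 = 351.13

z_bar = 13.2000 + 13.3000i, z*z_bar = 351.13


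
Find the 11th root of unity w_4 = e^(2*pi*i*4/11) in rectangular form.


Angle = 360*4/11 = 130.9091°
a = cos(130.9091°) = -0.6549
b = sin(130.9091°) = 0.7557

-0.6549 + 0.7557i


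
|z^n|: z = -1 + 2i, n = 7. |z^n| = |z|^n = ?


|z| = sqrt(1+4) = sqrt(5) = 2.2361
|z^7| = |z|^7 = (sqrt(5))^7 = 5^3 * sqrt(5) = 125*sqrt(5)

|z^7| = 125*sqrt(5) ≈ 279.5085


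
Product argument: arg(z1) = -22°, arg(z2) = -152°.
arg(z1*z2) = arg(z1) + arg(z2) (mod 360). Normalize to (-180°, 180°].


arg(z1*z2) = -22° - 152° = -174°
Normalized to (-180°, 180°]: -174°

-174°


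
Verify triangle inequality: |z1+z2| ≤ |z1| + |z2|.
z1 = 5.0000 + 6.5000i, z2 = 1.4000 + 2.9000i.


|z1| = sqrt(5^2 + 6.5^2) = sqrt(67.25) = 8.2006
|z2| = sqrt(1.4^2 + 2.9^2) = sqrt(10.37) = 3.2202
z1+z2 = 6.4000 + 9.4000i
|z1+z2| = sqrt(129.32) = 11.3719
|z1|+|z2| = 8.2006 + 3.2202 = 11.4208

|z1+z2| = 11.3719 ≤ |z1|+|z2| = 11.4208 (verified)


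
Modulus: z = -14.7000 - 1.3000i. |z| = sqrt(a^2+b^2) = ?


|z| = sqrt((-14.7)^2 + (-1.3)^2) = sqrt(216.09 + 1.69) = sqrt(217.78) = 14.7574

|z| = 14.7574


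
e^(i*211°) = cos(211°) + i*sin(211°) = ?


cos(211°) = -0.8572
sin(211°) = -0.5150

e^(i*211°) = -0.8572 - 0.5150i


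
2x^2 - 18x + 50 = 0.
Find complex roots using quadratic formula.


disc = (-18)^2 - 4*2*50 = 324 - 400 = -76
sqrt(|disc|) = sqrt(76) = 8.7178
Real part = 18/(2*2) = 4.5000
Imag part = 8.7178/(2*2) = 2.1794

4.5000 ± 2.1794i


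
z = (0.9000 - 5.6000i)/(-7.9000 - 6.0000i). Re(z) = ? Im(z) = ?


Multiply by conjugate: (0.9000 - 5.6000i)(-7.9000 + 6.0000i) / ((-7.9)^2 + (-6)^2)
Numerator real = 0.9*(-7.9) - (5.6)*(-6) = 26.49
Numerator imag = -5.6*(-7.9) - 0.9*(-6) = 49.64
Denominator = 98.41
Re(z) = 26.49/98.41 = 0.2692
Im(z) = 49.64/98.41 = 0.5044

Re(z) = 0.2692, Im(z) = 0.5044


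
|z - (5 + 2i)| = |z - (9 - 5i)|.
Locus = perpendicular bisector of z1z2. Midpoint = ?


Equal distances means the locus is the perpendicular bisector of z1 and z2.
Midpoint = ((5+9)/2, (2+(-5))/2) = (7.0000, -1.5000)

Perpendicular bisector through (7.0000, -1.5000)


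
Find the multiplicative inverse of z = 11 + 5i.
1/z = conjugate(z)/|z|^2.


|z|^2 = 121+25 = 146
1/z = (11 - 5i)/146

1/z = 0.0753 - 0.0342i


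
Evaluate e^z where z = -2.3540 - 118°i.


e^-2.3540 = 0.0950
cos(-118°) = -0.4695
sin(-118°) = -0.8829
Real = 0.0950*(-0.4695) = -0.0446
Imag = 0.0950*(-0.8829) = -0.0839

-0.0446 - 0.0839i


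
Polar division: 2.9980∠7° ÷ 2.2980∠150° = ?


r = 2.9980 / 2.2980 = 1.3046
theta = 7° - 150° = -143° = 217° (mod 360)

1.3046 cis(217°)


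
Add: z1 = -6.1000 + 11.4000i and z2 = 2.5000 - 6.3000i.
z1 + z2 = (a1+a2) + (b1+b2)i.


Real: -6.1 + 2.5 = -3.6
Imag: 11.4 - 6.3 = 5.1

-3.6000 + 5.1000i


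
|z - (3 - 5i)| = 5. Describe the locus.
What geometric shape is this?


|z - z0| = r is a circle with center z0 and radius r.
Center = (3, -5), radius = 5

Circle with center (3, -5) and radius 5


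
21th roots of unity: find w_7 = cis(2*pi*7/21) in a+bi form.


Angle = 360*7/21 = 120°
a = cos(120°) = -0.5000
b = sin(120°) = 0.8660

-0.5000 + 0.8660i


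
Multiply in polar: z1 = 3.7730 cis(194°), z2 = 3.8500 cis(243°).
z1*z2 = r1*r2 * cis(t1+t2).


r = 3.7730 * 3.8500 = 14.5261
theta = 194° + 243° = 437° = 77° (mod 360)

14.5261 cis(77°)


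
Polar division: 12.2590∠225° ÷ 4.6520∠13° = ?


r = 12.2590 / 4.6520 = 2.6352
theta = 225° - 13° = 212° = 212° (mod 360)

2.6352 cis(212°)


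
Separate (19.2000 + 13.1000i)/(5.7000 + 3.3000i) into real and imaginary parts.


Multiply by conjugate: (19.2000 + 13.1000i)(5.7000 - 3.3000i) / (5.7^2 + 3.3^2)
Numerator real = 19.2*5.7 + 13.1*3.3 = 152.67
Numerator imag = 13.1*5.7 - 19.2*3.3 = 11.31
Denominator = 43.38
Re(z) = 152.67/43.38 = 3.5194
Im(z) = 11.31/43.38 = 0.2607

Re(z) = 3.5194, Im(z) = 0.2607


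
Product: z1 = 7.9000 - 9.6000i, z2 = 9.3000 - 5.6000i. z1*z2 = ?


Real = 7.9*9.3 - (-9.6)*(-5.6) = 73.47 - 53.76 = 19.71
Imag = 7.9*(-5.6) + 9.3*(-9.6) = -44.24 - (89.28) = -133.52

19.7100 - 133.5200i


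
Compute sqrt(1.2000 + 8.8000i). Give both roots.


|z| = sqrt(1.44+77.44) = 8.8814
sqrt((|z|+a)/2) = sqrt((8.8814+1.2)/2) = sqrt(5.0407) = 2.2452
sqrt((|z|-a)/2) = sqrt((8.8814-1.2)/2) = sqrt(3.8407) = 1.9598

±(2.2452 + 1.9598i) i.e. 2.2452 + 1.9598i and -2.2452 - 1.9598i


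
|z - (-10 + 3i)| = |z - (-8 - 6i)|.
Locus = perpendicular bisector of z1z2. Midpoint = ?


Equal distances means the locus is the perpendicular bisector of z1 and z2.
Midpoint = ((-10+(-8))/2, (3+(-6))/2) = (-9.0000, -1.5000)

Perpendicular bisector through (-9.0000, -1.5000)


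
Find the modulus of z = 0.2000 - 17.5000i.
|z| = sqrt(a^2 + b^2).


|z| = sqrt(0.2^2 + (-17.5)^2) = sqrt(0.04 + 306.25) = sqrt(306.29) = 17.5011

|z| = 17.5011


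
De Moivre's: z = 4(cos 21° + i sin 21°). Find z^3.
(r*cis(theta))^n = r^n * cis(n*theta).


r^3 = 4^3 = 64
n*theta = 3*21° = 63° = 63° (mod 360)
a = 64*cos(63°) = 29.0554
b = 64*sin(63°) = 57.0244

64 cis(63°) = 29.0554 + 57.0244i


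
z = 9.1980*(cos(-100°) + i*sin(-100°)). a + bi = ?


a = 9.1980*cos(-100°) = 9.1980*(-0.17365) = -1.5972
b = 9.1980*sin(-100°) = 9.1980*(-0.98481) = -9.0583

-1.5972 - 9.0583i


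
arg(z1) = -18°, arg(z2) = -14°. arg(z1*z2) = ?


arg(z1*z2) = -18° - 14° = -32°
Normalized to (-180°, 180°]: -32°

-32°


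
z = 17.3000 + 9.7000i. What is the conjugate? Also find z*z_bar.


z_bar = 17.3000 - 9.7000i
z*z_bar = 17.3^2 + 9.7^2 = 299.29 + 94.09 = 393.38

z_bar = 17.3000 - 9.7000i, z*z_bar = 393.38


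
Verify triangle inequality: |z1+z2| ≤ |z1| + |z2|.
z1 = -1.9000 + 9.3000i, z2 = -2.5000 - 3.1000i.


|z1| = sqrt((-1.9)^2 + 9.3^2) = sqrt(90.1) = 9.4921
|z2| = sqrt((-2.5)^2 + (-3.1)^2) = sqrt(15.86) = 3.9825
z1+z2 = -4.4000 + 6.2000i
|z1+z2| = sqrt(57.8) = 7.6026
|z1|+|z2| = 9.4921 + 3.9825 = 13.4746

|z1+z2| = 7.6026 ≤ |z1|+|z2| = 13.4746 (verified)


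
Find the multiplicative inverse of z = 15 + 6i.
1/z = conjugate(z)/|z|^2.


|z|^2 = 225+36 = 261
1/z = (15 - 6i)/261

1/z = 0.0575 - 0.0230i


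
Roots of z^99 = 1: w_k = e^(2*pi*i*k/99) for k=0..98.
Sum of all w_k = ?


The sum of all 99th roots of unity is 0.
Geometric series: (1 - w^99)/(1 - w) = (1-1)/(1-w) = 0 since w^99 = 1, w ≠ 1.
Alternatively: coefficient of z^98 in z^99 - 1 is 0.

0


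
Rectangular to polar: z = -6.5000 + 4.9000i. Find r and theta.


r = sqrt(42.25+24.01) = sqrt(66.26) = 8.1400
theta = atan2(4.9, -6.5) = 142.9893 degrees

r = 8.1400, theta = 142.9893 degrees


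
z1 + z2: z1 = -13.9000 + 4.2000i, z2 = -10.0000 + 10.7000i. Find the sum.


Real: -13.9 - 10 = -23.9
Imag: 4.2 + 10.7 = 14.9

-23.9000 + 14.9000i


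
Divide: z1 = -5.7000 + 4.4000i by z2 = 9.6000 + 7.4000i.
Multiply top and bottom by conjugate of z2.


Conjugate of z2 = 9.6000 - 7.4000i
Numerator: (-5.7000 + 4.4000i)(9.6000 - 7.4000i) = -22.1600 + 84.4200i
Denominator: 9.6^2 + 7.4^2 = 146.92
Result = (-22.1600 + 84.4200i)/146.92

-0.1508 + 0.5746i


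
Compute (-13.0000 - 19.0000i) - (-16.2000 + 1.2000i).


Real: -13 + 16.2 = 3.2
Imag: -19 - 1.2 = -20.2

3.2000 - 20.2000i


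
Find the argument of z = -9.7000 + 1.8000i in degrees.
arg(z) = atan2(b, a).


Re = -9.7, Im = 1.8
arg = atan2(1.8, -9.7) = 169.4874 degrees

arg(z) = 169.4874 degrees


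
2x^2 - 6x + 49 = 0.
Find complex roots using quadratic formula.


disc = (-6)^2 - 4*2*49 = 36 - 392 = -356
sqrt(|disc|) = sqrt(356) = 18.8680
Real part = 6/(2*2) = 1.5000
Imag part = 18.8680/(2*2) = 4.7170

1.5000 ± 4.7170i


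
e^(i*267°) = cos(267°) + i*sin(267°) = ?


cos(267°) = -0.0523
sin(267°) = -0.9986

e^(i*267°) = -0.0523 - 0.9986i


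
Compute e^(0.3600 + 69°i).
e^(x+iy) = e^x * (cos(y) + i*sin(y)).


e^0.3600 = 1.4333
cos(69°) = 0.3584
sin(69°) = 0.9336
Real = 1.4333*0.3584 = 0.5137
Imag = 1.4333*0.9336 = 1.3381

0.5137 + 1.3381i


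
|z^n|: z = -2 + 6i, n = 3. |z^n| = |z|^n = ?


|z| = sqrt(4+36) = sqrt(40) = 6.3246
|z^3| = |z|^3 = (sqrt(40))^3 = 40*sqrt(40)

|z^3| = 40*sqrt(40) ≈ 252.9822


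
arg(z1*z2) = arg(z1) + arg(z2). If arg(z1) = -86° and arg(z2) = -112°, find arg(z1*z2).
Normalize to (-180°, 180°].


arg(z1*z2) = -86° - 112° = -198°
Normalized to (-180°, 180°]: 162°

162°


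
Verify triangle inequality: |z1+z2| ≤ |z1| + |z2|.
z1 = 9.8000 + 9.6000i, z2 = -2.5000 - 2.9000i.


|z1| = sqrt(9.8^2 + 9.6^2) = sqrt(188.2) = 13.7186
|z2| = sqrt((-2.5)^2 + (-2.9)^2) = sqrt(14.66) = 3.8288
z1+z2 = 7.3000 + 6.7000i
|z1+z2| = sqrt(98.18) = 9.9086
|z1|+|z2| = 13.7186 + 3.8288 = 17.5474

|z1+z2| = 9.9086 ≤ |z1|+|z2| = 17.5474 (verified)


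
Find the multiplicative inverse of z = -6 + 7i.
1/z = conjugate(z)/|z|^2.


|z|^2 = 36+49 = 85
1/z = (-6 - 7i)/85

1/z = -0.0706 - 0.0824i


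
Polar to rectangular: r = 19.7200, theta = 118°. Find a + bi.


a = 19.7200*cos(118°) = 19.7200*(-0.469472) = -9.2580
b = 19.7200*sin(118°) = 19.7200*0.882948 = 17.4117

-9.2580 + 17.4117i


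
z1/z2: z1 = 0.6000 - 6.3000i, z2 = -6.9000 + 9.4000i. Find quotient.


Conjugate of z2 = -6.9000 - 9.4000i
Numerator: (0.6000 - 6.3000i)(-6.9000 - 9.4000i) = -63.3600 + 37.8300i
Denominator: (-6.9)^2 + 9.4^2 = 135.97
Result = (-63.3600 + 37.8300i)/135.97

-0.4660 + 0.2782i


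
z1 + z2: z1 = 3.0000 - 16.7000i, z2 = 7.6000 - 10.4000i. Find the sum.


Real: 3 + 7.6 = 10.6
Imag: -16.7 - 10.4 = -27.1

10.6000 - 27.1000i


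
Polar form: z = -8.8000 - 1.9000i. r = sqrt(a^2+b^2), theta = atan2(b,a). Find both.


r = sqrt(77.44+3.61) = sqrt(81.05) = 9.0028
theta = atan2(-1.9, -8.8) = -167.8163 degrees

r = 9.0028, theta = -167.8163 degrees


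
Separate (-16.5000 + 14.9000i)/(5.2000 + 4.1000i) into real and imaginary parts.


Multiply by conjugate: (-16.5000 + 14.9000i)(5.2000 - 4.1000i) / (5.2^2 + 4.1^2)
Numerator real = -16.5*5.2 + 14.9*4.1 = -24.71
Numerator imag = 14.9*5.2 - (-16.5)*4.1 = 145.13
Denominator = 43.85
Re(z) = -24.71/43.85 = -0.5635
Im(z) = 145.13/43.85 = 3.3097

Re(z) = -0.5635, Im(z) = 3.3097


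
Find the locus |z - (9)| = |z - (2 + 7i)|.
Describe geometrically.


Equal distances means the locus is the perpendicular bisector of z1 and z2.
Midpoint = ((9+2)/2, (0+7)/2) = (5.5000, 3.5000)

Perpendicular bisector through (5.5000, 3.5000)


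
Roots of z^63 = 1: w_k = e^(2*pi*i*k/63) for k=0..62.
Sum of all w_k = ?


The sum of all 63th roots of unity is 0.
Geometric series: (1 - w^63)/(1 - w) = (1-1)/(1-w) = 0 since w^63 = 1, w ≠ 1.
Alternatively: coefficient of z^62 in z^63 - 1 is 0.

0


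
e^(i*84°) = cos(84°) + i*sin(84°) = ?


cos(84°) = 0.1045
sin(84°) = 0.9945

e^(i*84°) = 0.1045 + 0.9945i


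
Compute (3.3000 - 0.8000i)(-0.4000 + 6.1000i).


Real = 3.3*(-0.4) - (-0.8)*6.1 = -1.32 - (-4.88) = 3.56
Imag = 3.3*6.1 - (0.4)*(-0.8) = 20.13 + 0.32 = 20.45

3.5600 + 20.4500i


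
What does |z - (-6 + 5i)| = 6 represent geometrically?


|z - z0| = r is a circle with center z0 and radius r.
Center = (-6, 5), radius = 6

Circle with center (-6, 5) and radius 6


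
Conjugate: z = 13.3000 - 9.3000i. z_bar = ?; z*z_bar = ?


z_bar = 13.3000 + 9.3000i
z*z_bar = 13.3^2 + (-9.3)^2 = 176.89 + 86.49 = 263.38

z_bar = 13.3000 + 9.3000i, z*z_bar = 263.38


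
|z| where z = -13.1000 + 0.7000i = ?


|z| = sqrt((-13.1)^2 + 0.7^2) = sqrt(171.61 + 0.49) = sqrt(172.1) = 13.1187

|z| = 13.1187


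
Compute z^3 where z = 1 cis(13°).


r^3 = 1^3 = 1
n*theta = 3*13° = 39° = 39° (mod 360)
a = 1*cos(39°) = 0.7771
b = 1*sin(39°) = 0.6293

1 cis(39°) = 0.7771 + 0.6293i


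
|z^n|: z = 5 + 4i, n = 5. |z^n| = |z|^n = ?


|z| = sqrt(25+16) = sqrt(41) = 6.4031
|z^5| = |z|^5 = (sqrt(41))^5 = 41^2 * sqrt(41) = 1681*sqrt(41)

|z^5| = 1681*sqrt(41) ≈ 10763.6518


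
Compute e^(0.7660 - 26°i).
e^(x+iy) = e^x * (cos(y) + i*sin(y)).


e^0.7660 = 2.1511
cos(-26°) = 0.8988
sin(-26°) = -0.4384
Real = 2.1511*0.8988 = 1.9334
Imag = 2.1511*(-0.4384) = -0.9430

1.9334 - 0.9430i


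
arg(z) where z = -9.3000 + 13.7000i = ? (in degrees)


Re = -9.3, Im = 13.7
arg = atan2(13.7, -9.3) = 124.1699 degrees

arg(z) = 124.1699 degrees


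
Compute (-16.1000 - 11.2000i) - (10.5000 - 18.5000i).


Real: -16.1 - 10.5 = -26.6
Imag: -11.2 + 18.5 = 7.3

-26.6000 + 7.3000i


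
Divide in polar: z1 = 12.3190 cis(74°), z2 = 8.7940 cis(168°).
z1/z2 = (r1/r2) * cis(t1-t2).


r = 12.3190 / 8.7940 = 1.4008
theta = 74° - 168° = -94° = 266° (mod 360)

1.4008 cis(266°)


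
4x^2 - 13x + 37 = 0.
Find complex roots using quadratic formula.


disc = (-13)^2 - 4*4*37 = 169 - 592 = -423
sqrt(|disc|) = sqrt(423) = 20.5670
Real part = 13/(2*4) = 1.6250
Imag part = 20.5670/(2*4) = 2.5709

1.6250 ± 2.5709i


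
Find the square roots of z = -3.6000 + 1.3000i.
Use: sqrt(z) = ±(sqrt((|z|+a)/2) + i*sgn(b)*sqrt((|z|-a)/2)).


|z| = sqrt(12.96+1.69) = 3.8275
sqrt((|z|+a)/2) = sqrt((3.8275+(-3.6))/2) = sqrt(0.1138) = 0.3373
sqrt((|z|-a)/2) = sqrt((3.8275-(-3.6))/2) = sqrt(3.7138) = 1.9271

±(0.3373 + 1.9271i) i.e. 0.3373 + 1.9271i and -0.3373 - 1.9271i


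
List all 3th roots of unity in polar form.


The 3th roots of unity are cis(360k/3°) for k=0..2
Angle step = 360/3 = 120°
Primitive root: cis(120°)
Primitive root = -0.5000 + 0.8660i

3 roots at angles: 0°, 120°, 240°


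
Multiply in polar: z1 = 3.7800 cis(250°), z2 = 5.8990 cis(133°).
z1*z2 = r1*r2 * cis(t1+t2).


r = 3.7800 * 5.8990 = 22.2982
theta = 250° + 133° = 383° = 23° (mod 360)

22.2982 cis(23°)


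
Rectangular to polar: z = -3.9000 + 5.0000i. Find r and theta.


r = sqrt(15.21+25) = sqrt(40.21) = 6.3411
theta = atan2(5, -3.9) = 127.9542 degrees

r = 6.3411, theta = 127.9542 degrees


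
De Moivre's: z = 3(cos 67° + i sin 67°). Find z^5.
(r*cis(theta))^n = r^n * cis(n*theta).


r^5 = 3^5 = 243
n*theta = 5*67° = 335° = 335° (mod 360)
a = 243*cos(335°) = 220.2328
b = 243*sin(335°) = -102.6962

243 cis(335°) = 220.2328 - 102.6962i


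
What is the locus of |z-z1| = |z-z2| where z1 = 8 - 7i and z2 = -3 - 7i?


Equal distances means the locus is the perpendicular bisector of z1 and z2.
Midpoint = ((8+(-3))/2, (-7+(-7))/2) = (2.5000, -7.0000)

Perpendicular bisector through (2.5000, -7.0000)


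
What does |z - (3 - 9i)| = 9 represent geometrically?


|z - z0| = r is a circle with center z0 and radius r.
Center = (3, -9), radius = 9

Circle with center (3, -9) and radius 9


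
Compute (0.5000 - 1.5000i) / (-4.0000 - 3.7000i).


Conjugate of z2 = -4.0000 + 3.7000i
Numerator: (0.5000 - 1.5000i)(-4.0000 + 3.7000i) = 3.5500 + 7.8500i
Denominator: (-4)^2 + (-3.7)^2 = 29.69
Result = (3.5500 + 7.8500i)/29.69

0.1196 + 0.2644i


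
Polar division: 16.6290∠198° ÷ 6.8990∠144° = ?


r = 16.6290 / 6.8990 = 2.4103
theta = 198° - 144° = 54° = 54° (mod 360)

2.4103 cis(54°)


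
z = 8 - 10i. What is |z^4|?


|z| = sqrt(64+100) = sqrt(164) = 12.8062
|z^4| = |z|^4 = (sqrt(164))^4 = 164^2 = 26896

|z^4| = 26896


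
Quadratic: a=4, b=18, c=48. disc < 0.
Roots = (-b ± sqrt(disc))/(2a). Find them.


disc = 18^2 - 4*4*48 = 324 - 768 = -444
sqrt(|disc|) = sqrt(444) = 21.0713
Real part = -18/(2*4) = -2.2500
Imag part = 21.0713/(2*4) = 2.6339

-2.2500 ± 2.6339i


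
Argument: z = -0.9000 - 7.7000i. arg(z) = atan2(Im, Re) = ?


Re = -0.9, Im = -7.7
arg = atan2(-7.7, -0.9) = -96.6667 degrees

arg(z) = -96.6667 degrees


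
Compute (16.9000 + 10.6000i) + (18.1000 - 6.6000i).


Real: 16.9 + 18.1 = 35
Imag: 10.6 - 6.6 = 4

35.0000 + 4.0000i


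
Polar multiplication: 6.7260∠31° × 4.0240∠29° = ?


r = 6.7260 * 4.0240 = 27.0654
theta = 31° + 29° = 60° = 60° (mod 360)

27.0654 cis(60°)


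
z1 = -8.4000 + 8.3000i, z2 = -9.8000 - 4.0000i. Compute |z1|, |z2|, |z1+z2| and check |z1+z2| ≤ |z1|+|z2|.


|z1| = sqrt((-8.4)^2 + 8.3^2) = sqrt(139.45) = 11.8089
|z2| = sqrt((-9.8)^2 + (-4)^2) = sqrt(112.04) = 10.5849
z1+z2 = -18.2000 + 4.3000i
|z1+z2| = sqrt(349.73) = 18.7011
|z1|+|z2| = 11.8089 + 10.5849 = 22.3938

|z1+z2| = 18.7011 ≤ |z1|+|z2| = 22.3938 (verified)


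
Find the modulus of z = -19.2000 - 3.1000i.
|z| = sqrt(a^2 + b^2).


|z| = sqrt((-19.2)^2 + (-3.1)^2) = sqrt(368.64 + 9.61) = sqrt(378.25) = 19.4487

|z| = 19.4487


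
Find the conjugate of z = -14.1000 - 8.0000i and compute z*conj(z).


z_bar = -14.1000 + 8.0000i
z*z_bar = (-14.1)^2 + (-8)^2 = 198.81 + 64 = 262.81

z_bar = -14.1000 + 8.0000i, z*z_bar = 262.81


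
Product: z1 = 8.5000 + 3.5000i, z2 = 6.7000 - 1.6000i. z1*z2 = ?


Real = 8.5*6.7 - 3.5*(-1.6) = 56.95 - (-5.6) = 62.55
Imag = 8.5*(-1.6) + 6.7*3.5 = -13.6 + 23.45 = 9.85

62.5500 + 9.8500i


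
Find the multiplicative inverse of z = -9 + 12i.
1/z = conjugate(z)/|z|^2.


|z|^2 = 81+144 = 225
1/z = (-9 - 12i)/225

1/z = -0.0400 - 0.0533i


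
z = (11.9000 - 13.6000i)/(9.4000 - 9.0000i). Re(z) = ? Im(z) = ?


Multiply by conjugate: (11.9000 - 13.6000i)(9.4000 + 9.0000i) / (9.4^2 + (-9)^2)
Numerator real = 11.9*9.4 - (13.6)*(-9) = 234.26
Numerator imag = -13.6*9.4 - 11.9*(-9) = -20.74
Denominator = 169.36
Re(z) = 234.26/169.36 = 1.3832
Im(z) = -20.74/169.36 = -0.1225

Re(z) = 1.3832, Im(z) = -0.1225


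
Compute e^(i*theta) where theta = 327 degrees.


cos(327°) = 0.8387
sin(327°) = -0.5446

e^(i*327°) = 0.8387 - 0.5446i


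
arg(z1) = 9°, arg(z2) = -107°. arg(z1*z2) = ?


arg(z1*z2) = 9° - 107° = -98°
Normalized to (-180°, 180°]: -98°

-98°


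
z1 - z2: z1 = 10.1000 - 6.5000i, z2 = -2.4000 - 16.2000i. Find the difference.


Real: 10.1 + 2.4 = 12.5
Imag: -6.5 + 16.2 = 9.7

12.5000 + 9.7000i


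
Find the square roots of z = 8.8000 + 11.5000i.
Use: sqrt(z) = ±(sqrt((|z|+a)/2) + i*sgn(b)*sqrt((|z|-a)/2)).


|z| = sqrt(77.44+132.25) = 14.4807
sqrt((|z|+a)/2) = sqrt((14.4807+8.8)/2) = sqrt(11.6403) = 3.4118
sqrt((|z|-a)/2) = sqrt((14.4807-8.8)/2) = sqrt(2.8403) = 1.6853

±(3.4118 + 1.6853i) i.e. 3.4118 + 1.6853i and -3.4118 - 1.6853i


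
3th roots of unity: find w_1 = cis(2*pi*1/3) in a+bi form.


Angle = 360*1/3 = 120°
a = cos(120°) = -0.5000
b = sin(120°) = 0.8660

-0.5000 + 0.8660i


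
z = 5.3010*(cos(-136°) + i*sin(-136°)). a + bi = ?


a = 5.3010*cos(-136°) = 5.3010*(-0.71934) = -3.8132
b = 5.3010*sin(-136°) = 5.3010*(-0.69466) = -3.6824

-3.8132 - 3.6824i


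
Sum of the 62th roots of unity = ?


The sum of all 62th roots of unity is 0.
Geometric series: (1 - w^62)/(1 - w) = (1-1)/(1-w) = 0 since w^62 = 1, w ≠ 1.
Alternatively: coefficient of z^61 in z^62 - 1 is 0.

0


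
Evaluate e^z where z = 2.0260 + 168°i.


e^2.0260 = 7.5837
cos(168°) = -0.97815
sin(168°) = 0.2079
Real = 7.5837*(-0.97815) = -7.4180
Imag = 7.5837*0.2079 = 1.5767

-7.4180 + 1.5767i


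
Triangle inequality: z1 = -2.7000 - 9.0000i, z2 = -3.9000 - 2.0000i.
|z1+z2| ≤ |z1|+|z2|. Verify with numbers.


|z1| = sqrt((-2.7)^2 + (-9)^2) = sqrt(88.29) = 9.3963
|z2| = sqrt((-3.9)^2 + (-2)^2) = sqrt(19.21) = 4.3829
z1+z2 = -6.6000 - 11.0000i
|z1+z2| = sqrt(164.56) = 12.8281
|z1|+|z2| = 9.3963 + 4.3829 = 13.7792

|z1+z2| = 12.8281 ≤ |z1|+|z2| = 13.7792 (verified)


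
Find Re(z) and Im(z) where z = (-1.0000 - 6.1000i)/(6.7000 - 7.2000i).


Multiply by conjugate: (-1.0000 - 6.1000i)(6.7000 + 7.2000i) / (6.7^2 + (-7.2)^2)
Numerator real = -1*6.7 - (6.1)*(-7.2) = 37.22
Numerator imag = -6.1*6.7 - (-1)*(-7.2) = -48.07
Denominator = 96.73
Re(z) = 37.22/96.73 = 0.3848
Im(z) = -48.07/96.73 = -0.4970

Re(z) = 0.3848, Im(z) = -0.4970


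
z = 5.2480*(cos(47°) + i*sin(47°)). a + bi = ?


a = 5.2480*cos(47°) = 5.2480*0.682 = 3.5791
b = 5.2480*sin(47°) = 5.2480*0.73135 = 3.8381

3.5791 + 3.8381i


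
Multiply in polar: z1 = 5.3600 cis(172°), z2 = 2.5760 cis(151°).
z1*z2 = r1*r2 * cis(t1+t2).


r = 5.3600 * 2.5760 = 13.8074
theta = 172° + 151° = 323° = 323° (mod 360)

13.8074 cis(323°)


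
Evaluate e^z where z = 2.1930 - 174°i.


e^2.1930 = 8.9621
cos(-174°) = -0.99452
sin(-174°) = -0.10453
Real = 8.9621*(-0.99452) = -8.9130
Imag = 8.9621*(-0.10453) = -0.9368

-8.9130 - 0.9368i


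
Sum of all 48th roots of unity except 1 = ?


With w = e^(2*pi*i/48), all 48 of the 48th roots of unity w^0 = 1, w, ..., w^(47) sum to 0: 1 + w + ... + w^(47) = (1 - w^48)/(1 - w) = 0 since w^48 = 1, w ≠ 1.
Removing the root 1: w + w^2 + ... + w^(47) = 0 - 1 = -1

Sum = -1


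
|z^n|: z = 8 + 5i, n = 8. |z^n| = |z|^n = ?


|z| = sqrt(64+25) = sqrt(89) = 9.4340
|z^8| = |z|^8 = (sqrt(89))^8 = 89^4 = 62742241

|z^8| = 62742241


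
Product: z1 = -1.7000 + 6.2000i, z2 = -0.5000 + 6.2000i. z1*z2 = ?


Real = -1.7*(-0.5) - 6.2*6.2 = 0.85 - 38.44 = -37.59
Imag = -1.7*6.2 - (0.5)*6.2 = -10.54 - (3.1) = -13.64

-37.5900 - 13.6400i


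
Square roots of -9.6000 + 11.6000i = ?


|z| = sqrt(92.16+134.56) = 15.0572
sqrt((|z|+a)/2) = sqrt((15.0572+(-9.6))/2) = sqrt(2.7286) = 1.6519
sqrt((|z|-a)/2) = sqrt((15.0572-(-9.6))/2) = sqrt(12.3286) = 3.5112

±(1.6519 + 3.5112i) i.e. 1.6519 + 3.5112i and -1.6519 - 3.5112i


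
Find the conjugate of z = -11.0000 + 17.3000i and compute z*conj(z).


z_bar = -11.0000 - 17.3000i
z*z_bar = (-11)^2 + 17.3^2 = 121 + 299.29 = 420.29

z_bar = -11.0000 - 17.3000i, z*z_bar = 420.29


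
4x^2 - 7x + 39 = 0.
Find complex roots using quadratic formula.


disc = (-7)^2 - 4*4*39 = 49 - 624 = -575
sqrt(|disc|) = sqrt(575) = 23.9792
Real part = 7/(2*4) = 0.8750
Imag part = 23.9792/(2*4) = 2.9974

0.8750 ± 2.9974i


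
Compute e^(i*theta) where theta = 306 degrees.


cos(306°) = 0.5878
sin(306°) = -0.8090

e^(i*306°) = 0.5878 - 0.8090i


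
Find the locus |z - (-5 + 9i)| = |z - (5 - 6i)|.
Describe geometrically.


Equal distances means the locus is the perpendicular bisector of z1 and z2.
Midpoint = ((-5+5)/2, (9+(-6))/2) = (0, 1.5000)

Perpendicular bisector through (0, 1.5000)


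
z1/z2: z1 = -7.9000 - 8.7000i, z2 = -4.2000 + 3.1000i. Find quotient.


Conjugate of z2 = -4.2000 - 3.1000i
Numerator: (-7.9000 - 8.7000i)(-4.2000 - 3.1000i) = 6.2100 + 61.0300i
Denominator: (-4.2)^2 + 3.1^2 = 27.25
Result = (6.2100 + 61.0300i)/27.25

0.2279 + 2.2396i


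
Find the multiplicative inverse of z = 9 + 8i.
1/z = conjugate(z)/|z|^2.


|z|^2 = 81+64 = 145
1/z = (9 - 8i)/145

1/z = 0.0621 - 0.0552i


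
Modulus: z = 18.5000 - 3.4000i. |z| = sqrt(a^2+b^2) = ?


|z| = sqrt(18.5^2 + (-3.4)^2) = sqrt(342.25 + 11.56) = sqrt(353.81) = 18.8098

|z| = 18.8098


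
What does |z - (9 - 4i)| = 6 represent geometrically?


|z - z0| = r is a circle with center z0 and radius r.
Center = (9, -4), radius = 6

Circle with center (9, -4) and radius 6


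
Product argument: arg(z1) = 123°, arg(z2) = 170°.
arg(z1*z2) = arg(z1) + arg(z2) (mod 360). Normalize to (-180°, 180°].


arg(z1*z2) = 123° + 170° = 293°
Normalized to (-180°, 180°]: -67°

-67°


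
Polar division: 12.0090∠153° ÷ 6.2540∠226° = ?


r = 12.0090 / 6.2540 = 1.9202
theta = 153° - 226° = -73° = 287° (mod 360)

1.9202 cis(287°)


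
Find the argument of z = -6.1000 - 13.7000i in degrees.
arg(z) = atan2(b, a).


Re = -6.1, Im = -13.7
arg = atan2(-13.7, -6.1) = -114.0013 degrees

arg(z) = -114.0013 degrees


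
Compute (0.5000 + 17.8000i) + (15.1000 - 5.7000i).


Real: 0.5 + 15.1 = 15.6
Imag: 17.8 - 5.7 = 12.1

15.6000 + 12.1000i


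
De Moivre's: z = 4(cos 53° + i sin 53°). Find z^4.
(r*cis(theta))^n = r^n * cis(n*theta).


r^4 = 4^4 = 256
n*theta = 4*53° = 212° = 212° (mod 360)
a = 256*cos(212°) = -217.1003
b = 256*sin(212°) = -135.6593

256 cis(212°) = -217.1003 - 135.6593i


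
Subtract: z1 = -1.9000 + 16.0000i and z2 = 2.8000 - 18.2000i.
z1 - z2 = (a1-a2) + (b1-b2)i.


Real: -1.9 - 2.8 = -4.7
Imag: 16 + 18.2 = 34.2

-4.7000 + 34.2000i


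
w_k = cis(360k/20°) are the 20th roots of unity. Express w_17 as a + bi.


Angle = 360*17/20 = 306°
a = cos(306°) = 0.5878
b = sin(306°) = -0.8090

0.5878 - 0.8090i


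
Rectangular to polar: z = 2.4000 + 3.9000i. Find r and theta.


r = sqrt(5.76+15.21) = sqrt(20.97) = 4.5793
theta = atan2(3.9, 2.4) = 58.3925 degrees

r = 4.5793, theta = 58.3925 degrees


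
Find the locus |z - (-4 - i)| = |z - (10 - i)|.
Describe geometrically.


Equal distances means the locus is the perpendicular bisector of z1 and z2.
Midpoint = ((-4+10)/2, (-1+(-1))/2) = (3.0000, -1.0000)

Perpendicular bisector through (3.0000, -1.0000)


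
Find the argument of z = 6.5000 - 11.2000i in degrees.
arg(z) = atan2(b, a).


Re = 6.5, Im = -11.2
arg = atan2(-11.2, 6.5) = -59.8710 degrees

arg(z) = -59.8710 degrees


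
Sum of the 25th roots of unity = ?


The sum of all 25th roots of unity is 0.
Geometric series: (1 - w^25)/(1 - w) = (1-1)/(1-w) = 0 since w^25 = 1, w ≠ 1.
Alternatively: coefficient of z^24 in z^25 - 1 is 0.

0


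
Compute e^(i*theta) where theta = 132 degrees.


cos(132°) = -0.6691
sin(132°) = 0.7431

e^(i*132°) = -0.6691 + 0.7431i


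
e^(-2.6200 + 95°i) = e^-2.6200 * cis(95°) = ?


e^-2.6200 = 0.0728
cos(95°) = -0.0872
sin(95°) = 0.9962
Real = 0.0728*(-0.0872) = -0.0063
Imag = 0.0728*0.9962 = 0.0725

-0.0063 + 0.0725i


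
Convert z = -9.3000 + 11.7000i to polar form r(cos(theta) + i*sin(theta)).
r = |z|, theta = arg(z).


r = sqrt(86.49+136.89) = sqrt(223.38) = 14.9459
theta = atan2(11.7, -9.3) = 128.4802 degrees

r = 14.9459, theta = 128.4802 degrees


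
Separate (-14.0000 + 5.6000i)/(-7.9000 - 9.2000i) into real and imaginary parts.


Multiply by conjugate: (-14.0000 + 5.6000i)(-7.9000 + 9.2000i) / ((-7.9)^2 + (-9.2)^2)
Numerator real = -14*(-7.9) + 5.6*(-9.2) = 59.08
Numerator imag = 5.6*(-7.9) - (-14)*(-9.2) = -173.04
Denominator = 147.05
Re(z) = 59.08/147.05 = 0.4018
Im(z) = -173.04/147.05 = -1.1767

Re(z) = 0.4018, Im(z) = -1.1767


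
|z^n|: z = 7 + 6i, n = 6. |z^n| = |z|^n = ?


|z| = sqrt(49+36) = sqrt(85) = 9.2195
|z^6| = |z|^6 = (sqrt(85))^6 = 85^3 = 614125

|z^6| = 614125


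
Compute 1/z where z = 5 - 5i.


|z|^2 = 25+25 = 50
1/z = (5 + 5i)/50

1/z = 0.1000 + 0.1000i


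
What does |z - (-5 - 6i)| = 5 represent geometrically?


|z - z0| = r is a circle with center z0 and radius r.
Center = (-5, -6), radius = 5

Circle with center (-5, -6) and radius 5


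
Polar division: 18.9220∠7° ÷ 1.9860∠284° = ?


r = 18.9220 / 1.9860 = 9.5277
theta = 7° - 284° = -277° = 83° (mod 360)

9.5277 cis(83°)


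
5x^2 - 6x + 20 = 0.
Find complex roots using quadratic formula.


disc = (-6)^2 - 4*5*20 = 36 - 400 = -364
sqrt(|disc|) = sqrt(364) = 19.0788
Real part = 6/(2*5) = 0.6000
Imag part = 19.0788/(2*5) = 1.9079

0.6000 ± 1.9079i


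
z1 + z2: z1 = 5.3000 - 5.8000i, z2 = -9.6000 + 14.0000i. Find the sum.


Real: 5.3 - 9.6 = -4.3
Imag: -5.8 + 14 = 8.2

-4.3000 + 8.2000i


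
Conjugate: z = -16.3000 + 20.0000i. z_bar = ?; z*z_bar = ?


z_bar = -16.3000 - 20.0000i
z*z_bar = (-16.3)^2 + 20^2 = 265.69 + 400 = 665.69

z_bar = -16.3000 - 20.0000i, z*z_bar = 665.69


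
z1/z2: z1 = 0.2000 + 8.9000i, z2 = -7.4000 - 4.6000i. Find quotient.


Conjugate of z2 = -7.4000 + 4.6000i
Numerator: (0.2000 + 8.9000i)(-7.4000 + 4.6000i) = -42.4200 - 64.9400i
Denominator: (-7.4)^2 + (-4.6)^2 = 75.92
Result = (-42.4200 - 64.9400i)/75.92

-0.5587 - 0.8554i


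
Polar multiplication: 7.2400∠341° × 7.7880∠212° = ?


r = 7.2400 * 7.7880 = 56.3851
theta = 341° + 212° = 553° = 193° (mod 360)

56.3851 cis(193°)


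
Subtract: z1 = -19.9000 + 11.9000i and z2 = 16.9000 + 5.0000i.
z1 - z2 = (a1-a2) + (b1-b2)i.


Real: -19.9 - 16.9 = -36.8
Imag: 11.9 - 5 = 6.9

-36.8000 + 6.9000i


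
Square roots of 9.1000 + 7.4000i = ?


|z| = sqrt(82.81+54.76) = 11.7290
sqrt((|z|+a)/2) = sqrt((11.7290+9.1)/2) = sqrt(10.4145) = 3.2272
sqrt((|z|-a)/2) = sqrt((11.7290-9.1)/2) = sqrt(1.3145) = 1.1465

±(3.2272 + 1.1465i) i.e. 3.2272 + 1.1465i and -3.2272 - 1.1465i


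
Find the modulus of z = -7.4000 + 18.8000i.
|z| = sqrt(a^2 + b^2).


|z| = sqrt((-7.4)^2 + 18.8^2) = sqrt(54.76 + 353.44) = sqrt(408.2) = 20.2040

|z| = 20.2040


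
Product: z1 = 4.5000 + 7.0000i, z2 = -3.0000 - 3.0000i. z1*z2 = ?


Real = 4.5*(-3) - 7*(-3) = -13.5 - (-21) = 7.5
Imag = 4.5*(-3) - (3)*7 = -13.5 - (21) = -34.5

7.5000 - 34.5000i


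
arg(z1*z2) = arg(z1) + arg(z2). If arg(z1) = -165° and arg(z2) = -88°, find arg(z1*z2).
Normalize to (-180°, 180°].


arg(z1*z2) = -165° - 88° = -253°
Normalized to (-180°, 180°]: 107°

107°


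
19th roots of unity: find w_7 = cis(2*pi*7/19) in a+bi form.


Angle = 360*7/19 = 132.6316°
a = cos(132.6316°) = -0.6773
b = sin(132.6316°) = 0.7357

-0.6773 + 0.7357i


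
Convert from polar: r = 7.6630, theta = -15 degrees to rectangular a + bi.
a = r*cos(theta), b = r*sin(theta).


a = 7.6630*cos(-15°) = 7.6630*0.96593 = 7.4019
b = 7.6630*sin(-15°) = 7.6630*(-0.25882) = -1.9833

7.4019 - 1.9833i


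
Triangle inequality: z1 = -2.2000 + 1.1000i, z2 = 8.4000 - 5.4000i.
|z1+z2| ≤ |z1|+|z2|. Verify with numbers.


|z1| = sqrt((-2.2)^2 + 1.1^2) = sqrt(6.05) = 2.4597
|z2| = sqrt(8.4^2 + (-5.4)^2) = sqrt(99.72) = 9.9860
z1+z2 = 6.2000 - 4.3000i
|z1+z2| = sqrt(56.93) = 7.5452
|z1|+|z2| = 2.4597 + 9.9860 = 12.4457

|z1+z2| = 7.5452 ≤ |z1|+|z2| = 12.4457 (verified)


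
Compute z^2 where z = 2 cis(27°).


r^2 = 2^2 = 4
n*theta = 2*27° = 54° = 54° (mod 360)
a = 4*cos(54°) = 2.3511
b = 4*sin(54°) = 3.2361

4 cis(54°) = 2.3511 + 3.2361i


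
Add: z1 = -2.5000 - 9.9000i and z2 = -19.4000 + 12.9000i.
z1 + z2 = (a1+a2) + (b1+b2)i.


Real: -2.5 - 19.4 = -21.9
Imag: -9.9 + 12.9 = 3

-21.9000 + 3.0000i


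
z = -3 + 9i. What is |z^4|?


|z| = sqrt(9+81) = sqrt(90) = 9.4868
|z^4| = |z|^4 = (sqrt(90))^4 = 90^2 = 8100

|z^4| = 8100


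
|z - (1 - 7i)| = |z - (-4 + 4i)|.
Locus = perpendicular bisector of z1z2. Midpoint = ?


Equal distances means the locus is the perpendicular bisector of z1 and z2.
Midpoint = ((1+(-4))/2, (-7+4)/2) = (-1.5000, -1.5000)

Perpendicular bisector through (-1.5000, -1.5000)


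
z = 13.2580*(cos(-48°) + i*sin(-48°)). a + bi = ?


a = 13.2580*cos(-48°) = 13.2580*0.66913 = 8.8713
b = 13.2580*sin(-48°) = 13.2580*(-0.74314) = -9.8526

8.8713 - 9.8526i


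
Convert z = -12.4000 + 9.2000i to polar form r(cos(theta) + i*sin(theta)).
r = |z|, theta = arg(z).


r = sqrt(153.76+84.64) = sqrt(238.4) = 15.4402
theta = atan2(9.2, -12.4) = 143.4270 degrees

r = 15.4402, theta = 143.4270 degrees


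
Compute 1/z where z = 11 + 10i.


|z|^2 = 121+100 = 221
1/z = (11 - 10i)/221

1/z = 0.0498 - 0.0452i


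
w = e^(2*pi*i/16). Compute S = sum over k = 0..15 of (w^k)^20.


The roots are w_k = w^k with w = e^(2*pi*i/16), and (w^k)^20 = (w^20)^k.
So S = 1 + u + u^2 + ... + u^(15) with u = w^20.
20 = 1*16 + 4, so 20 is not a multiple of 16: u = (w^16)^1 * w^4 = w^4 ≠ 1 (w is a primitive 16th root), while u^16 = (w^16)^20 = 1.
Geometric series: S = (1 - u^16)/(1 - u) = (1 - 1)/(1 - u) = 0

S = 0


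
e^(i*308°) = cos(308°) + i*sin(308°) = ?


cos(308°) = 0.6157
sin(308°) = -0.7880

e^(i*308°) = 0.6157 - 0.7880i


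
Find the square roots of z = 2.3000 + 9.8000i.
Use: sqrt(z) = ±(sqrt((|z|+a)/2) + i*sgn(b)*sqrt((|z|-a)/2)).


|z| = sqrt(5.29+96.04) = 10.0663
sqrt((|z|+a)/2) = sqrt((10.0663+2.3)/2) = sqrt(6.1831) = 2.4866
sqrt((|z|-a)/2) = sqrt((10.0663-2.3)/2) = sqrt(3.8831) = 1.9706

±(2.4866 + 1.9706i) i.e. 2.4866 + 1.9706i and -2.4866 - 1.9706i


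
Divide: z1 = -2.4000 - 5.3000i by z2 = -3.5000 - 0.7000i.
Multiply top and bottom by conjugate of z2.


Conjugate of z2 = -3.5000 + 0.7000i
Numerator: (-2.4000 - 5.3000i)(-3.5000 + 0.7000i) = 12.1100 + 16.8700i
Denominator: (-3.5)^2 + (-0.7)^2 = 12.74
Result = (12.1100 + 16.8700i)/12.74

0.9505 + 1.3242i


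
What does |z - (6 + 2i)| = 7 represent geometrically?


|z - z0| = r is a circle with center z0 and radius r.
Center = (6, 2), radius = 7

Circle with center (6, 2) and radius 7


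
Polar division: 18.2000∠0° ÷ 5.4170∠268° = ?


r = 18.2000 / 5.4170 = 3.3598
theta = 0° - 268° = -268° = 92° (mod 360)

3.3598 cis(92°)


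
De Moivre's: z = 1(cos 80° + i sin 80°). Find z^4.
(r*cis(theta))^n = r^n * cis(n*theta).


r^4 = 1^4 = 1
n*theta = 4*80° = 320° = 320° (mod 360)
a = 1*cos(320°) = 0.7660
b = 1*sin(320°) = -0.6428

1 cis(320°) = 0.7660 - 0.6428i


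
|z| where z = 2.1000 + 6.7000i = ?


|z| = sqrt(2.1^2 + 6.7^2) = sqrt(4.41 + 44.89) = sqrt(49.3) = 7.0214

|z| = 7.0214


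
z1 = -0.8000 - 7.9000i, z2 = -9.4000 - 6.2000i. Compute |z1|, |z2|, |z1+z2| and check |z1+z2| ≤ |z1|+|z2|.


|z1| = sqrt((-0.8)^2 + (-7.9)^2) = sqrt(63.05) = 7.9404
|z2| = sqrt((-9.4)^2 + (-6.2)^2) = sqrt(126.8) = 11.2606
z1+z2 = -10.2000 - 14.1000i
|z1+z2| = sqrt(302.85) = 17.4026
|z1|+|z2| = 7.9404 + 11.2606 = 19.2010

|z1+z2| = 17.4026 ≤ |z1|+|z2| = 19.2010 (verified)


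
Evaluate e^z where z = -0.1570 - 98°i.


e^-0.1570 = 0.8547
cos(-98°) = -0.1392
sin(-98°) = -0.9903
Real = 0.8547*(-0.1392) = -0.1190
Imag = 0.8547*(-0.9903) = -0.8464

-0.1190 - 0.8464i


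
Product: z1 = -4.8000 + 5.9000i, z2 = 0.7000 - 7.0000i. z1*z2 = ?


Real = -4.8*0.7 - 5.9*(-7) = -3.36 - (-41.3) = 37.94
Imag = -4.8*(-7) + 0.7*5.9 = 33.6 + 4.13 = 37.73

37.9400 + 37.7300i


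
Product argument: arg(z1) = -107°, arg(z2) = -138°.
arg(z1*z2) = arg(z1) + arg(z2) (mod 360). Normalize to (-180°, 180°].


arg(z1*z2) = -107° - 138° = -245°
Normalized to (-180°, 180°]: 115°

115°


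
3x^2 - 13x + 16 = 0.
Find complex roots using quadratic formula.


disc = (-13)^2 - 4*3*16 = 169 - 192 = -23
sqrt(|disc|) = sqrt(23) = 4.7958
Real part = 13/(2*3) = 2.1667
Imag part = 4.7958/(2*3) = 0.7993

2.1667 ± 0.7993i


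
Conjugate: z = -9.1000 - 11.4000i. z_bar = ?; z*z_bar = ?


z_bar = -9.1000 + 11.4000i
z*z_bar = (-9.1)^2 + (-11.4)^2 = 82.81 + 129.96 = 212.77

z_bar = -9.1000 + 11.4000i, z*z_bar = 212.77
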